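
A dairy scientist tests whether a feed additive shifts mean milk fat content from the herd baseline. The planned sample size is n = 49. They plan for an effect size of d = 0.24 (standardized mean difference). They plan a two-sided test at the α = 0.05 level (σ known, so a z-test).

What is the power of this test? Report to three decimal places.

Noncentrality parameter: δ = d·√n = 0.24 × √49 = 1.6800
Critical value for a two-sided test at α = 0.05: z_{α/2} = 1.960.
Power = Φ(δ − 1.960) + Φ(−δ − 1.960) = Φ(-0.280) + Φ(-3.640) = 0.3898 + 0.0001 = 0.3899.

Power ≈ 0.390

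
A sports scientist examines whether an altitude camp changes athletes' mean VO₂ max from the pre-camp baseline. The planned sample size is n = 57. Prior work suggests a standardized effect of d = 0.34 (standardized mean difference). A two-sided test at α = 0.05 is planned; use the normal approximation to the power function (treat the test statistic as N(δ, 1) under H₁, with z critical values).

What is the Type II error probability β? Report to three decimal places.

β ≈ 0.272

Noncentrality parameter: δ = d·√n = 0.34 × √57 = 2.5669
Critical value for a two-sided test at α = 0.05: z_{α/2} = 1.960.
Power = Φ(δ − 1.960) + Φ(−δ − 1.960) = Φ(0.607) + Φ(-4.527) = 0.7281 + 0.0000 = 0.7281.
Type II error: β = 1 − power = 1 − 0.7281 = 0.2719.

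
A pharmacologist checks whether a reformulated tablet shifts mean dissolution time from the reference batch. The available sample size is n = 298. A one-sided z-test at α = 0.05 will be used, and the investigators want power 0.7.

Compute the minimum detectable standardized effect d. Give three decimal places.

Required noncentrality: δ = z_{0.05} + z_{0.30} = 1.645 + 0.524 = 2.169.
δ = d·√n ⇒ d = δ/√n = 2.169/√298 = 0.1257.

d ≈ 0.126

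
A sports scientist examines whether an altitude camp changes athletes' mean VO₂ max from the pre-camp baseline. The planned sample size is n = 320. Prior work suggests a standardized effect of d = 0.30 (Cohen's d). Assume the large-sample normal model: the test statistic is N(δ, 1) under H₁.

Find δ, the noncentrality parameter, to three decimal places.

The noncentrality parameter scales effect size by the design's sample-size factor: δ = d·√n = 0.30 × √320 = 5.3666

δ ≈ 5.367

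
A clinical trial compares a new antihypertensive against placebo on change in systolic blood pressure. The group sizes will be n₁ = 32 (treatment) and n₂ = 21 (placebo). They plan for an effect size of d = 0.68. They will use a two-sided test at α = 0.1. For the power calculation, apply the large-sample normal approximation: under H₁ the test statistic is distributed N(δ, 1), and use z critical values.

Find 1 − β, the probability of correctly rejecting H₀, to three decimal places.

Noncentrality parameter: δ = d / √(1/n₁ + 1/n₂) = 0.68 / √(1/32 + 1/21) = 2.4213
Critical value for a two-sided test at α = 0.1: z_{α/2} = 1.645.
Power = Φ(δ − 1.645) + Φ(−δ − 1.645) = Φ(0.776) + Φ(-4.066) = 0.7813 + 0.0000 = 0.7813.

Power ≈ 0.781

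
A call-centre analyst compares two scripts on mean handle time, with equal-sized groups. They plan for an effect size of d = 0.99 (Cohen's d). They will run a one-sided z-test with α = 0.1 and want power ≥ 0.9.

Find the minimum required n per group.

n = 14 per group

For power 0.9 need Φ(δ − z_{0.1}) = 0.9, so δ = z_{0.1} + z_{0.10} = 1.282 + 1.282 = 2.563.
δ = d·√(n/2) ⇒ n = 2(δ/d)² = 2 × (2.563 / 0.99)² = 13.41.
Rounding up, n = 14 per group.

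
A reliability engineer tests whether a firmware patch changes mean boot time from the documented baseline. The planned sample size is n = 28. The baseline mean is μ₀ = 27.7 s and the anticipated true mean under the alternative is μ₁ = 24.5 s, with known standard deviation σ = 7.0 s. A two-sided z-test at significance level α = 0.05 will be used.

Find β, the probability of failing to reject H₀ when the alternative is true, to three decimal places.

Standardized effect: d = |μ₁ − μ₀| / σ = |24.5 − 27.7| / 7.0 = 0.4571
Noncentrality parameter: δ = d·√n = 0.4571 × √28 = 2.4190
Critical value for a two-sided test at α = 0.05: z_{α/2} = 1.960.
Power = Φ(δ − 1.960) + Φ(−δ − 1.960) = Φ(0.459) + Φ(-4.379) = 0.6769 + 0.0000 = 0.6769.
Type II error: β = 1 − power = 1 − 0.6769 = 0.3231.

β ≈ 0.323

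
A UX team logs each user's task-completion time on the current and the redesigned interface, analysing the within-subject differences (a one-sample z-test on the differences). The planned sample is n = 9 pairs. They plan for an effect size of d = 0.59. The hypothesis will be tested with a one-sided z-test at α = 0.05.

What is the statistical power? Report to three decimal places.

Noncentrality parameter: δ = d·√n = 0.59 × √9 = 1.7700
One-sided α = 0.05 → critical value z_{0.05} = 1.645.
Power = P(Z > 1.645 − δ) = Φ(0.125) = 0.5498.

Power ≈ 0.550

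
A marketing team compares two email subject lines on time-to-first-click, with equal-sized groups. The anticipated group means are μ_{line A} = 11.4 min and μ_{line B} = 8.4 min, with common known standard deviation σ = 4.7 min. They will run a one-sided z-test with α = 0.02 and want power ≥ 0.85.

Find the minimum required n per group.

n = 47 per group

Standardized effect: d = |μ_{line A} − μ_{line B}| / σ = |11.4 − 8.4| / 4.7 = 0.6383
For power 0.85 need Φ(δ − z_{0.02}) = 0.85, so δ = z_{0.02} + z_{0.15} = 2.054 + 1.036 = 3.090.
δ = d·√(n/2) ⇒ n = 2(δ/d)² = 2 × (3.090 / 0.6383)² = 46.88.
Round up to the next whole unit.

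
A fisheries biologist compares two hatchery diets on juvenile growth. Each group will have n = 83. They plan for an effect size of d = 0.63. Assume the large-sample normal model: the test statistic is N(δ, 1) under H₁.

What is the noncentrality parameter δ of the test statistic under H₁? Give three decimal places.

δ ≈ 4.058

The noncentrality parameter scales effect size by the design's sample-size factor: δ = d·√(n/2) = 0.63 × √(83/2) = 4.0585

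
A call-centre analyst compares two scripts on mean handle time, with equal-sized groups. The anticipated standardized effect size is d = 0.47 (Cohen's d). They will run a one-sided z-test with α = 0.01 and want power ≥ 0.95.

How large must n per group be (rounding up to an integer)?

n = 143 per group

Set Φ(δ − 2.326) = 0.95; then δ − 2.326 = Φ⁻¹(0.95) = 1.645, giving δ = 3.971.
δ = d·√(n/2) ⇒ n = 2(δ/d)² = 2 × (3.971 / 0.47)² = 142.78.
Round up to the next whole unit.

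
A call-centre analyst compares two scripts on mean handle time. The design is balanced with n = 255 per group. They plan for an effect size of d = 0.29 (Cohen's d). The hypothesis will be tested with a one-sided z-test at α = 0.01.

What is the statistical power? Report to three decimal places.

Noncentrality parameter: δ = d·√(n/2) = 0.29 × √(255/2) = 3.2746
Critical value for a one-sided test at α = 0.01: z_α = 2.326.
Power = Φ(δ − 2.326) = Φ(0.948) = 0.8285.

Power ≈ 0.828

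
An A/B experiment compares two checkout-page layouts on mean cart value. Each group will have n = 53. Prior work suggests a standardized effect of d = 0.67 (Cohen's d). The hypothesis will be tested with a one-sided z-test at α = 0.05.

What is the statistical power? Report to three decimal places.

Noncentrality parameter: δ = d·√(n/2) = 0.67 × √(53/2) = 3.4490
Critical value for a one-sided test at α = 0.05: z_α = 1.645.
Power = P(Z > 1.645 − δ) = Φ(1.804) = 0.9644.

Power ≈ 0.964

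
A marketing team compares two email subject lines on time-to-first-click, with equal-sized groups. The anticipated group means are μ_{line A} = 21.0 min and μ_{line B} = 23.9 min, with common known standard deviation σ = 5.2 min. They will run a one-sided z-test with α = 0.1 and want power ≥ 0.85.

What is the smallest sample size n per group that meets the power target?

Standardized effect: d = |μ_{line A} − μ_{line B}| / σ = |21.0 − 23.9| / 5.2 = 0.5577
Set Φ(δ − 1.282) = 0.85; then δ − 1.282 = Φ⁻¹(0.85) = 1.036, giving δ = 2.318.
δ = d·√(n/2) ⇒ n = 2(δ/d)² = 2 × (2.318 / 0.5577)² = 34.55.
Round up to the next whole unit.

n = 35 per group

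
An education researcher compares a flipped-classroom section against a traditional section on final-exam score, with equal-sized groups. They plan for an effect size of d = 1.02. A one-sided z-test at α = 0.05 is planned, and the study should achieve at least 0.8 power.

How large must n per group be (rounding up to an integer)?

For power 0.8 need Φ(δ − z_{0.05}) = 0.8, so δ = z_{0.05} + z_{0.20} = 1.645 + 0.842 = 2.486.
δ = d·√(n/2) ⇒ n = 2(δ/d)² = 2 × (2.486 / 1.02)² = 11.88.
Rounding up, n = 12 per group.

n = 12 per group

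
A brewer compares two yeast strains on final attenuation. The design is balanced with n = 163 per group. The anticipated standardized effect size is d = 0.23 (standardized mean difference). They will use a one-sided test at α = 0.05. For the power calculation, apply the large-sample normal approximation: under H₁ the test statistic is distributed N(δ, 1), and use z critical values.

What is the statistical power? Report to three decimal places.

Power ≈ 0.667

Noncentrality parameter: δ = d·√(n/2) = 0.23 × √(163/2) = 2.0764
One-sided α = 0.05 → critical value z_{0.05} = 1.645.
Power = P(Z > 1.645 − δ) = Φ(0.432) = 0.6670.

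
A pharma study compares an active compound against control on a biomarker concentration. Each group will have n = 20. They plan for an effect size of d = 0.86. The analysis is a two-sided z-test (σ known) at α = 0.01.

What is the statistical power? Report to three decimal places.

Power ≈ 0.557

Noncentrality parameter: λ = d·√(n/2) = 0.86 × √(20/2) = 2.7196
Two-sided α = 0.01 → critical value z_{0.005} = 2.576.
Power = Φ(λ − 2.576) + Φ(−λ − 2.576) = Φ(0.144) + Φ(-5.295) = 0.5571 + 0.0000 = 0.5571.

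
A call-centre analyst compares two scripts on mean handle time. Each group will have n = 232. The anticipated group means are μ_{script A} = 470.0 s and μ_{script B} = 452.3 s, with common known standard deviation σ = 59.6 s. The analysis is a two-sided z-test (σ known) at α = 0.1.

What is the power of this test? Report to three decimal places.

Standardized effect: d = |μ_{script A} − μ_{script B}| / σ = |470.0 − 452.3| / 59.6 = 0.2970
Noncentrality parameter: λ = d·√(n/2) = 0.2970 × √(232/2) = 3.1986
Critical value for a two-sided test at α = 0.1: z_{α/2} = 1.645.
Power = Φ(λ − 1.645) + Φ(−λ − 1.645) = Φ(1.554) + Φ(-4.843) = 0.9399 + 0.0000 = 0.9399.

Power ≈ 0.940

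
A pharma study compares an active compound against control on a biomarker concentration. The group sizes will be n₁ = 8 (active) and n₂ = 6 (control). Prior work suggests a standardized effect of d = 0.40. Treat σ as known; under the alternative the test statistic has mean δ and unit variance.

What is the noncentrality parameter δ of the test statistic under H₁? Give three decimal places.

δ = d / √(1/n₁ + 1/n₂) = 0.40 / √(1/8 + 1/6) = 0.7407

δ ≈ 0.741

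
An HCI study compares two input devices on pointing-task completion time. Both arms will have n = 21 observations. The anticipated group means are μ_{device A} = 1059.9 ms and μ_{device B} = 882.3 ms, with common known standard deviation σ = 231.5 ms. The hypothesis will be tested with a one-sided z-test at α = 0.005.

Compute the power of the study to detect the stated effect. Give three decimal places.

Power ≈ 0.464

Standardized effect: d = |μ_{device A} − μ_{device B}| / σ = |1059.9 − 882.3| / 231.5 = 0.7672
Noncentrality parameter: δ = d·√(n/2) = 0.7672 × √(21/2) = 2.4859
Critical value for a one-sided test at α = 0.005: z_α = 2.576.
Power = Φ(δ − 2.576) = Φ(-0.090) = 0.4642.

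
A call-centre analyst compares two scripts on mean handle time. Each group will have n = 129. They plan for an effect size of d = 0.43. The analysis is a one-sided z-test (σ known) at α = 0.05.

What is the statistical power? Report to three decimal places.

Noncentrality parameter: δ = d·√(n/2) = 0.43 × √(129/2) = 3.4534
One-sided α = 0.05 → critical value z_{0.05} = 1.645.
Power = P(Z > 1.645 − δ) = Φ(1.809) = 0.9647.

Power ≈ 0.965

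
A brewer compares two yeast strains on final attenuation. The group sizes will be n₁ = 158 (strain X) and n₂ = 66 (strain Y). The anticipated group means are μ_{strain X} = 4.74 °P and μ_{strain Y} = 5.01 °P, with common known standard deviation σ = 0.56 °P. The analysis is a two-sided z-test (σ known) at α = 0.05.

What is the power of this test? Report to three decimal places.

Power ≈ 0.908

Standardized effect: d = |μ_{strain X} − μ_{strain Y}| / σ = |4.74 − 5.01| / 0.56 = 0.4821
Noncentrality parameter: δ = d / √(1/n₁ + 1/n₂) = 0.4821 / √(1/158 + 1/66) = 3.2897
Critical value for a two-sided test at α = 0.05: z_{α/2} = 1.960.
Power = Φ(δ − 1.960) + Φ(−δ − 1.960) = Φ(1.330) + Φ(-5.250) = 0.9082 + 0.0000 = 0.9082.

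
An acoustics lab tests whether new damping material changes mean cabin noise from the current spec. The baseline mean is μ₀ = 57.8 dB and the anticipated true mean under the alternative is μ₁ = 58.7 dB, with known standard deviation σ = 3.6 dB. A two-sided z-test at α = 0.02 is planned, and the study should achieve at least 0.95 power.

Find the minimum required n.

n = 253

Standardized effect: d = |μ₁ − μ₀| / σ = |58.7 − 57.8| / 3.6 = 0.2500
Set Φ(δ − 2.326) = 0.95; then δ − 2.326 = Φ⁻¹(0.95) = 1.645, giving δ = 3.971.
(For δ > 0 the lower-tail rejection region contributes negligibly to power, so the one-term inversion is standard.)
δ = d·√n ⇒ n = (δ/d)² = (3.971 / 0.2500)² = 252.33.
Rounding up, n = 253.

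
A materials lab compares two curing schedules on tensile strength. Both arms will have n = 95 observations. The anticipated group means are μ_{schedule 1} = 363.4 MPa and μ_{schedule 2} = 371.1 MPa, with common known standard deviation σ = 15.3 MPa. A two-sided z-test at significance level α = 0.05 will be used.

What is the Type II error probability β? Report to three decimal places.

Standardized effect: d = |μ_{schedule 1} − μ_{schedule 2}| / σ = |363.4 − 371.1| / 15.3 = 0.5033
Noncentrality parameter: δ = d·√(n/2) = 0.5033 × √(95/2) = 3.4685
Critical value for a two-sided test at α = 0.05: z_{α/2} = 1.960.
Power = Φ(δ − 1.960) + Φ(−δ − 1.960) = Φ(1.509) + Φ(-5.428) = 0.9343 + 0.0000 = 0.9343.
Type II error: β = 1 − power = 1 − 0.9343 = 0.0657.

β ≈ 0.066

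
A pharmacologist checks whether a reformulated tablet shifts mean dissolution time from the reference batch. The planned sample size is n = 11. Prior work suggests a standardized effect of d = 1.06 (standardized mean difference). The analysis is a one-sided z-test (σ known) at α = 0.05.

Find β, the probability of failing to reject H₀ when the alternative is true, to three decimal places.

Noncentrality parameter: λ = d·√n = 1.06 × √11 = 3.5156
Critical value for a one-sided test at α = 0.05: z_α = 1.645.
Power = P(Z > 1.645 − λ) = Φ(1.871) = 0.9693.
Type II error: β = 1 − power = 1 − 0.9693 = 0.0307.

β ≈ 0.031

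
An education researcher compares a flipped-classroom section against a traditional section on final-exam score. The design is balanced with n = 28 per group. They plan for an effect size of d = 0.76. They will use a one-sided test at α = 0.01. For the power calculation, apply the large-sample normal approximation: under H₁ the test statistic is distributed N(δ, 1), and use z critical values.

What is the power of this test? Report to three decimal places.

Power ≈ 0.698

Noncentrality parameter: δ = d·√(n/2) = 0.76 × √(28/2) = 2.8437
One-sided α = 0.01 → critical value z_{0.01} = 2.326.
Power = Φ(δ − 2.326) = Φ(0.517) = 0.6975.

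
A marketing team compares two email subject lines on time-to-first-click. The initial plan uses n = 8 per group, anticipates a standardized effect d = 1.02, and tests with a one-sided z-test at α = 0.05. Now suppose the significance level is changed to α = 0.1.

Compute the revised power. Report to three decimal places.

δ = d·√(n/2) = 1.02 × √(8/2) = 2.0400 (unchanged). New critical value: z_{0.1} = 1.282.
Revised power = P(Z > 1.282 − δ) = Φ(0.758) = 0.7759.

Power ≈ 0.776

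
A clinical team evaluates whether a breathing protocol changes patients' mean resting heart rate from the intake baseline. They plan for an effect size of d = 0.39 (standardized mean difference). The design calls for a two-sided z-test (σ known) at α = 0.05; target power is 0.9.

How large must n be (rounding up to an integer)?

For power 0.9 need Φ(δ − z_{0.025}) = 0.9, so δ = z_{0.025} + z_{0.10} = 1.960 + 1.282 = 3.242.
(The Φ(−δ − z_{α/2}) term is vanishingly small for δ > 0 and is dropped in the standard sample-size formula.)
δ = d·√n ⇒ n = (δ/d)² = (3.242 / 0.39)² = 69.08.
Round up to the next whole unit.

n = 70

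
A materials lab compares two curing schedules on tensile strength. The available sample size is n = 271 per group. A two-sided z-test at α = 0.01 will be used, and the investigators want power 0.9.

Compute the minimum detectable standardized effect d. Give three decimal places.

d ≈ 0.331

Need Φ(δ − 2.576) = 0.9, so δ = 2.576 + 1.282 = 3.857.
(Lower-tail contribution to power is negligible for δ > 0.)
δ = d·√(n/2) ⇒ d = δ/√(n/2) = 3.857/√(271/2) = 0.3314.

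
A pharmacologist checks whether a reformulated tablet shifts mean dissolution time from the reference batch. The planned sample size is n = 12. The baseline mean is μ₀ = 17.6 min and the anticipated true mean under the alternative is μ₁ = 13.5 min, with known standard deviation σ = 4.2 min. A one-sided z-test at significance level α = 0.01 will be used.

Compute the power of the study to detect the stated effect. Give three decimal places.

Power ≈ 0.854

Standardized effect: d = |μ₁ − μ₀| / σ = |13.5 − 17.6| / 4.2 = 0.9762
Noncentrality parameter: δ = d·√n = 0.9762 × √12 = 3.3816
Critical value for a one-sided test at α = 0.01: z_α = 2.326.
Power = Φ(δ − 2.326) = Φ(1.055) = 0.8544.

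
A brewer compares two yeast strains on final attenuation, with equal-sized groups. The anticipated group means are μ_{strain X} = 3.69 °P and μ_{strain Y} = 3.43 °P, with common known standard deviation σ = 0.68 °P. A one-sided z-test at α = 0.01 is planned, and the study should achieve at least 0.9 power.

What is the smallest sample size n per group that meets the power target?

n = 179 per group

Standardized effect: d = |μ_{strain X} − μ_{strain Y}| / σ = |3.69 − 3.43| / 0.68 = 0.3824
Set Φ(δ − 2.326) = 0.9; then δ − 2.326 = Φ⁻¹(0.9) = 1.282, giving δ = 3.608.
δ = d·√(n/2) ⇒ n = 2(δ/d)² = 2 × (3.608 / 0.3824)² = 178.08.
Round up to the next whole unit.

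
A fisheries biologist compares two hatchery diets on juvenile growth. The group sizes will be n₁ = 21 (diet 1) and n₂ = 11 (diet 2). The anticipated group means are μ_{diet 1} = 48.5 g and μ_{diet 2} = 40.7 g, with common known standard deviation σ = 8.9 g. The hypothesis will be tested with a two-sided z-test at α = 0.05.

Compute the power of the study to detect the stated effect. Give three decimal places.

Power ≈ 0.653

Standardized effect: d = |μ_{diet 1} − μ_{diet 2}| / σ = |48.5 − 40.7| / 8.9 = 0.8764
Noncentrality parameter: δ = d / √(1/n₁ + 1/n₂) = 0.8764 / √(1/21 + 1/11) = 2.3547
Two-sided α = 0.05 → critical value z_{0.025} = 1.960.
Power = Φ(δ − 1.960) + Φ(−δ − 1.960) = Φ(0.395) + Φ(-4.315) = 0.6535 + 0.0000 = 0.6535.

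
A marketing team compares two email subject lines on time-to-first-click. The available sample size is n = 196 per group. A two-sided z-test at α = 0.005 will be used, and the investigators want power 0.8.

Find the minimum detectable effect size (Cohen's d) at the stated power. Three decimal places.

Required noncentrality: δ = z_{0.0025} + z_{0.20} = 2.807 + 0.842 = 3.649.
(The second rejection-region term Φ(−δ − z_{α/2}) is negligible and dropped.)
δ = d·√(n/2) ⇒ d = δ/√(n/2) = 3.649/√(196/2) = 0.3686.

d ≈ 0.369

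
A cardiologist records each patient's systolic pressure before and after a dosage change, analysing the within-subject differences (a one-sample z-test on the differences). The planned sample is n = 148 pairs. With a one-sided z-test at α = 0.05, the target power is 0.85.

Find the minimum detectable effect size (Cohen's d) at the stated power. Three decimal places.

Need Φ(δ − 1.645) = 0.85, so δ = 1.645 + 1.036 = 2.681.
δ = d·√n ⇒ d = δ/√n = 2.681/√148 = 0.2204.

d ≈ 0.220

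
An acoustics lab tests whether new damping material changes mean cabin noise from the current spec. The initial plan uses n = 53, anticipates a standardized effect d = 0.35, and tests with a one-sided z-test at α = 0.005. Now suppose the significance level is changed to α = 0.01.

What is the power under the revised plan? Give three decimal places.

δ = d·√n = 0.35 × √53 = 2.5480 (unchanged). New critical value: z_{0.01} = 2.326.
Revised power = Φ(δ − 2.326) = Φ(0.222) = 0.5877.

Power ≈ 0.588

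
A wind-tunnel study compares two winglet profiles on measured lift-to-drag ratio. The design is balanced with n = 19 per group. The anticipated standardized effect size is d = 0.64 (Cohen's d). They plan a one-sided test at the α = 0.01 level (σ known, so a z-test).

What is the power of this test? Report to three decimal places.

Noncentrality parameter: δ = d·√(n/2) = 0.64 × √(19/2) = 1.9726
One-sided α = 0.01 → critical value z_{0.01} = 2.326.
Power = P(Z > 2.326 − δ) = Φ(-0.354) = 0.3618.

Power ≈ 0.362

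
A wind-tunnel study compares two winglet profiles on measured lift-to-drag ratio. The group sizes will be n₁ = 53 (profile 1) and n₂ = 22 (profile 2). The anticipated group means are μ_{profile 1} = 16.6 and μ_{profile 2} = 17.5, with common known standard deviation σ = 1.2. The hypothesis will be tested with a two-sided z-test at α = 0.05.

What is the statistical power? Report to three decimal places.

Power ≈ 0.841

Standardized effect: d = |μ_{profile 1} − μ_{profile 2}| / σ = |16.6 − 17.5| / 1.2 = 0.7500
Noncentrality parameter: δ = d / √(1/n₁ + 1/n₂) = 0.7500 / √(1/53 + 1/22) = 2.9572
Two-sided α = 0.05 → critical value z_{0.025} = 1.960.
Power = Φ(δ − 1.960) + Φ(−δ − 1.960) = Φ(0.997) + Φ(-4.917) = 0.8407 + 0.0000 = 0.8407.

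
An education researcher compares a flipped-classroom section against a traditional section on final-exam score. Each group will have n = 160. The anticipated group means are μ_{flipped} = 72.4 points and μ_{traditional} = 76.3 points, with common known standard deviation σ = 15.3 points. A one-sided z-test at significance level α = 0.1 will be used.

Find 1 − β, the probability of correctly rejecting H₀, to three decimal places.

Power ≈ 0.841

Standardized effect: d = |μ_{flipped} − μ_{traditional}| / σ = |72.4 − 76.3| / 15.3 = 0.2549
Noncentrality parameter: δ = d·√(n/2) = 0.2549 × √(160/2) = 2.2799
One-sided α = 0.1 → critical value z_{0.1} = 1.282.
Power = Φ(δ − 1.282) = Φ(0.998) = 0.8409.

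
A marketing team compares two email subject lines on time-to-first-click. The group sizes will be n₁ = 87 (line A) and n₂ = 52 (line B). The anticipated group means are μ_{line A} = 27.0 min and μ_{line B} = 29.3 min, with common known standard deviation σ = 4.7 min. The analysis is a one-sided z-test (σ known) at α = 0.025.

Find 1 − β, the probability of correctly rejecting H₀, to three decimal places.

Power ≈ 0.797

Standardized effect: d = |μ_{line A} − μ_{line B}| / σ = |27.0 − 29.3| / 4.7 = 0.4894
Noncentrality parameter: δ = d / √(1/n₁ + 1/n₂) = 0.4894 / √(1/87 + 1/52) = 2.7918
One-sided α = 0.025 → critical value z_{0.025} = 1.960.
Power = Φ(δ − 1.960) = Φ(0.832) = 0.7972.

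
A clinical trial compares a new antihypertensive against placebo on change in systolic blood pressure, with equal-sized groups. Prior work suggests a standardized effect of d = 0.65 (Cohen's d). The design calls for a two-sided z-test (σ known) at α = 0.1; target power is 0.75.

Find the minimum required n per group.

n = 26 per group

For power 0.75 need Φ(δ − z_{0.05}) = 0.75, so δ = z_{0.05} + z_{0.25} = 1.645 + 0.674 = 2.319.
(Ignoring the negligible lower-tail rejection probability gives the usual closed-form inversion.)
δ = d·√(n/2) ⇒ n = 2(δ/d)² = 2 × (2.319 / 0.65)² = 25.46.
Rounding up, n = 26 per group.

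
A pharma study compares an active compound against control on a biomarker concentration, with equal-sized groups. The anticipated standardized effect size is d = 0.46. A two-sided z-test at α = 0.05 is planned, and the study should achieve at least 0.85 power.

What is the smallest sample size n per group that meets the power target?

Set Φ(δ − 1.960) = 0.85; then δ − 1.960 = Φ⁻¹(0.85) = 1.036, giving δ = 2.996.
(The Φ(−δ − z_{α/2}) term is vanishingly small for δ > 0 and is dropped in the standard sample-size formula.)
δ = d·√(n/2) ⇒ n = 2(δ/d)² = 2 × (2.996 / 0.46)² = 84.86.
Round up to the next whole unit.

n = 85 per group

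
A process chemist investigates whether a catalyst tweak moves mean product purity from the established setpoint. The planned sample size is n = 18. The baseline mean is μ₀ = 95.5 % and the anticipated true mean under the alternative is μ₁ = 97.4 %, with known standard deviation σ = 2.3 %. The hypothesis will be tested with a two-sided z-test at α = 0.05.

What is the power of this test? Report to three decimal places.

Standardized effect: d = |μ₁ − μ₀| / σ = |97.4 − 95.5| / 2.3 = 0.8261
Noncentrality parameter: δ = d·√n = 0.8261 × √18 = 3.5048
Two-sided α = 0.05 → critical value z_{0.025} = 1.960.
Power = Φ(δ − 1.960) + Φ(−δ − 1.960) = Φ(1.545) + Φ(-5.465) = 0.9388 + 0.0000 = 0.9388.

Power ≈ 0.939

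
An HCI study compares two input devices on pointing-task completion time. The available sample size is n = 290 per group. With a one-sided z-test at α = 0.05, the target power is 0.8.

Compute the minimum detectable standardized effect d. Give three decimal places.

Required noncentrality: δ = z_{0.05} + z_{0.20} = 1.645 + 0.842 = 2.486.
δ = d·√(n/2) ⇒ d = δ/√(n/2) = 2.486/√(290/2) = 0.2065.

d ≈ 0.206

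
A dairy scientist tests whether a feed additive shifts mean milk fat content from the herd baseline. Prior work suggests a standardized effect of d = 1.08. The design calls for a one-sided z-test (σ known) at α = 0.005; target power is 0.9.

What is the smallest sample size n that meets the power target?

Set Φ(δ − 2.576) = 0.9; then δ − 2.576 = Φ⁻¹(0.9) = 1.282, giving δ = 3.857.
δ = d·√n ⇒ n = (δ/d)² = (3.857 / 1.08)² = 12.76.
Round up to the next whole unit.

n = 13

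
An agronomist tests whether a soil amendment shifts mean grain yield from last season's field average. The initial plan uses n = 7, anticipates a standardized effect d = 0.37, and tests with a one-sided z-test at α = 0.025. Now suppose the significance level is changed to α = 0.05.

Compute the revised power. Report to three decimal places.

δ = d·√n = 0.37 × √7 = 0.9789 (unchanged). New critical value: z_{0.05} = 1.645.
Revised power = Φ(δ − 1.645) = Φ(-0.666) = 0.2527.

Power ≈ 0.253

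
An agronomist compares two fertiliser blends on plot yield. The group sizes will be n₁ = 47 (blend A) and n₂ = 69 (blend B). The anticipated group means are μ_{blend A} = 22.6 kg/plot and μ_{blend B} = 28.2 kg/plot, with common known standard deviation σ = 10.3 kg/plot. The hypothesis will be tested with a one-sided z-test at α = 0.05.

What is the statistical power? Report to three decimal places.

Power ≈ 0.891

Standardized effect: d = |μ_{blend A} − μ_{blend B}| / σ = |22.6 − 28.2| / 10.3 = 0.5437
Noncentrality parameter: δ = d / √(1/n₁ + 1/n₂) = 0.5437 / √(1/47 + 1/69) = 2.8747
One-sided α = 0.05 → critical value z_{0.05} = 1.645.
Power = P(Z > 1.645 − δ) = Φ(1.230) = 0.8906.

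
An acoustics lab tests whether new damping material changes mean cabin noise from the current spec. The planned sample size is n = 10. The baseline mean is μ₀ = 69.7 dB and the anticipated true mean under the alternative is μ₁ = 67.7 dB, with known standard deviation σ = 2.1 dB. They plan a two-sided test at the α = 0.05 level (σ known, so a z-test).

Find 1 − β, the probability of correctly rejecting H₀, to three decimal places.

Standardized effect: d = |μ₁ − μ₀| / σ = |67.7 − 69.7| / 2.1 = 0.9524
Noncentrality parameter: δ = d·√n = 0.9524 × √10 = 3.0117
Two-sided α = 0.05 → critical value z_{0.025} = 1.960.
Power = Φ(δ − 1.960) + Φ(−δ − 1.960) = Φ(1.052) + Φ(-4.972) = 0.8535 + 0.0000 = 0.8535.

Power ≈ 0.854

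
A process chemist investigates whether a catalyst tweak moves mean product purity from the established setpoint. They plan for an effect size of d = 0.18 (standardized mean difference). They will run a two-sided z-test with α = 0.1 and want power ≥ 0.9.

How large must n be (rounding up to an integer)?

n = 265

Set Φ(δ − 1.645) = 0.9; then δ − 1.645 = Φ⁻¹(0.9) = 1.282, giving δ = 2.926.
(For δ > 0 the lower-tail rejection region contributes negligibly to power, so the one-term inversion is standard.)
δ = d·√n ⇒ n = (δ/d)² = (2.926 / 0.18)² = 264.32.
Rounding up, n = 265.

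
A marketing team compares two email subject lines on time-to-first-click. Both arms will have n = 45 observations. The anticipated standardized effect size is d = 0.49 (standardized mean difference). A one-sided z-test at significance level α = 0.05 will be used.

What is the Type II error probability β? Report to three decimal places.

β ≈ 0.248

Noncentrality parameter: δ = d·√(n/2) = 0.49 × √(45/2) = 2.3243
One-sided α = 0.05 → critical value z_{0.05} = 1.645.
Power = P(Z > 1.645 − δ) = Φ(0.679) = 0.7516.
Type II error: β = 1 − power = 1 − 0.7516 = 0.2484.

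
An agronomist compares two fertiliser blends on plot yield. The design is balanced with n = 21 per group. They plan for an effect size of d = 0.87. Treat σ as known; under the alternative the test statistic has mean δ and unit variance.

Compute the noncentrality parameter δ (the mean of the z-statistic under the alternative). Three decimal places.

The noncentrality parameter scales effect size by the design's sample-size factor: δ = d·√(n/2) = 0.87 × √(21/2) = 2.8191

δ ≈ 2.819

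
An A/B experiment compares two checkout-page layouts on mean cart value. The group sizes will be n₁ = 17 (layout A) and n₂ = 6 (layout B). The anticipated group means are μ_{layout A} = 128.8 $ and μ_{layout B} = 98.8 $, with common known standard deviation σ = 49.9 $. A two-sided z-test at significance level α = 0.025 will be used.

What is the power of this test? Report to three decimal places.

Power ≈ 0.165

Standardized effect: d = |μ_{layout A} − μ_{layout B}| / σ = |128.8 − 98.8| / 49.9 = 0.6012
Noncentrality parameter: δ = d / √(1/n₁ + 1/n₂) = 0.6012 / √(1/17 + 1/6) = 1.2661
Two-sided α = 0.025 → critical value z_{0.0125} = 2.241.
Power = Φ(δ − 2.241) + Φ(−δ − 2.241) = Φ(-0.975) + Φ(-3.507) = 0.1647 + 0.0002 = 0.1649.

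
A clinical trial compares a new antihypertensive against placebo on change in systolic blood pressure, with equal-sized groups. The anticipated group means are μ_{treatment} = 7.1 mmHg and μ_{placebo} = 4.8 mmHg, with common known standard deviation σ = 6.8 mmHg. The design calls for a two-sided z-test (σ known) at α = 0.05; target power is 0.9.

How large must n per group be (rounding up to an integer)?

Standardized effect: d = |μ_{treatment} − μ_{placebo}| / σ = |7.1 − 4.8| / 6.8 = 0.3382
For power 0.9 need Φ(δ − z_{0.025}) = 0.9, so δ = z_{0.025} + z_{0.10} = 1.960 + 1.282 = 3.242.
(For δ > 0 the lower-tail rejection region contributes negligibly to power, so the one-term inversion is standard.)
δ = d·√(n/2) ⇒ n = 2(δ/d)² = 2 × (3.242 / 0.3382)² = 183.69.
Round up to the next whole unit.

n = 184 per group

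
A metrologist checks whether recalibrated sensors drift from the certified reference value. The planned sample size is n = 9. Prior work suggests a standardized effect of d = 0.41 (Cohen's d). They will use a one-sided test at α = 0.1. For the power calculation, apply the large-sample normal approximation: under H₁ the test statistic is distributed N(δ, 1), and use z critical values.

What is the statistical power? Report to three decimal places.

Power ≈ 0.479

Noncentrality parameter: δ = d·√n = 0.41 × √9 = 1.2300
One-sided α = 0.1 → critical value z_{0.1} = 1.282.
Power = Φ(δ − 1.282) = Φ(-0.052) = 0.4794.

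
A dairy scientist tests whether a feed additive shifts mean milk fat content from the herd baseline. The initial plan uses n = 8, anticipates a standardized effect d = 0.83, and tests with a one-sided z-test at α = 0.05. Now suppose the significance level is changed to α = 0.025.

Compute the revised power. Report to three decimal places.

δ = d·√n = 0.83 × √8 = 2.3476 (unchanged). New critical value: z_{0.025} = 1.960.
Revised power = P(Z > 1.960 − δ) = Φ(0.388) = 0.6509.

Power ≈ 0.651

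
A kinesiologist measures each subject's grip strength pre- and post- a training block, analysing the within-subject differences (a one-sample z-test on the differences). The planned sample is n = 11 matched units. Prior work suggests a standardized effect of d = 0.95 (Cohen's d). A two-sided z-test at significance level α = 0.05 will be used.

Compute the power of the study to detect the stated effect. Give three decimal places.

Noncentrality parameter: δ = d·√n = 0.95 × √11 = 3.1508
Two-sided α = 0.05 → critical value z_{0.025} = 1.960.
Power = Φ(δ − 1.960) + Φ(−δ − 1.960) = Φ(1.191) + Φ(-5.111) = 0.8831 + 0.0000 = 0.8831.

Power ≈ 0.883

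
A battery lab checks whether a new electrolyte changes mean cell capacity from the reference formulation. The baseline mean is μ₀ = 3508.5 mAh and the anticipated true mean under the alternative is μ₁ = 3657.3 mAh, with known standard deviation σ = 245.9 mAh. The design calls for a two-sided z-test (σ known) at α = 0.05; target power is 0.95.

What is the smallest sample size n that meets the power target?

n = 36

Standardized effect: d = |μ₁ − μ₀| / σ = |3657.3 − 3508.5| / 245.9 = 0.6051
For power 0.95 need Φ(δ − z_{0.025}) = 0.95, so δ = z_{0.025} + z_{0.05} = 1.960 + 1.645 = 3.605.
(The Φ(−δ − z_{α/2}) term is vanishingly small for δ > 0 and is dropped in the standard sample-size formula.)
δ = d·√n ⇒ n = (δ/d)² = (3.605 / 0.6051)² = 35.49.
Rounding up, n = 36.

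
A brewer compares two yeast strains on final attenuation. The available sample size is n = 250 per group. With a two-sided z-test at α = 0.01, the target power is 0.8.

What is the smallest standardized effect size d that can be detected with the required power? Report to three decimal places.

Need Φ(δ − 2.576) = 0.8, so δ = 2.576 + 0.842 = 3.417.
(The second rejection-region term Φ(−δ − z_{α/2}) is negligible and dropped.)
δ = d·√(n/2) ⇒ d = δ/√(n/2) = 3.417/√(250/2) = 0.3057.

d ≈ 0.306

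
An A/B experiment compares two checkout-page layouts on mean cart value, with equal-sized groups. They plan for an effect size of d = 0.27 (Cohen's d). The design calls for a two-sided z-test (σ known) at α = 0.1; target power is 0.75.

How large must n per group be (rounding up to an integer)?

n = 148 per group

For power 0.75 need Φ(δ − z_{0.05}) = 0.75, so δ = z_{0.05} + z_{0.25} = 1.645 + 0.674 = 2.319.
(Ignoring the negligible lower-tail rejection probability gives the usual closed-form inversion.)
δ = d·√(n/2) ⇒ n = 2(δ/d)² = 2 × (2.319 / 0.27)² = 147.58.
Rounding up, n = 148 per group.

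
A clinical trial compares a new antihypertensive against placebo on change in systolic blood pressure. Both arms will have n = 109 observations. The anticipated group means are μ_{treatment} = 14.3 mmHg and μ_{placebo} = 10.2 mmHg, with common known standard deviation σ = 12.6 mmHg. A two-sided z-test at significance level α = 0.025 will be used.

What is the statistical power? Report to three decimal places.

Power ≈ 0.564

Standardized effect: d = |μ_{treatment} − μ_{placebo}| / σ = |14.3 − 10.2| / 12.6 = 0.3254
Noncentrality parameter: δ = d·√(n/2) = 0.3254 × √(109/2) = 2.4022
Two-sided α = 0.025 → critical value z_{0.0125} = 2.241.
Power = Φ(δ − 2.241) + Φ(−δ − 2.241) = Φ(0.161) + Φ(-4.644) = 0.5639 + 0.0000 = 0.5639.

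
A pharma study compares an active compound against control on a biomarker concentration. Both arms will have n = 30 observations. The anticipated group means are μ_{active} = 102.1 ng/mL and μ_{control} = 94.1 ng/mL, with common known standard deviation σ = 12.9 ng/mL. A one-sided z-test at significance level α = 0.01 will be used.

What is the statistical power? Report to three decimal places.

Power ≈ 0.530

Standardized effect: d = |μ_{active} − μ_{control}| / σ = |102.1 − 94.1| / 12.9 = 0.6202
Noncentrality parameter: δ = d·√(n/2) = 0.6202 × √(30/2) = 2.4019
Critical value for a one-sided test at α = 0.01: z_α = 2.326.
Power = Φ(δ − 2.326) = Φ(0.076) = 0.5301.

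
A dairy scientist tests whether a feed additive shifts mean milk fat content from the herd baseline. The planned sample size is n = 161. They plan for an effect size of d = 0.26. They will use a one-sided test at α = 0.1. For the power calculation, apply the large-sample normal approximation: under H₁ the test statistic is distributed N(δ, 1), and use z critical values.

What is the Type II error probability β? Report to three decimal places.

Noncentrality parameter: δ = d·√n = 0.26 × √161 = 3.2990
Critical value for a one-sided test at α = 0.1: z_α = 1.282.
Power = P(Z > 1.282 − δ) = Φ(2.017) = 0.9782.
Type II error: β = 1 − power = 1 − 0.9782 = 0.0218.

β ≈ 0.022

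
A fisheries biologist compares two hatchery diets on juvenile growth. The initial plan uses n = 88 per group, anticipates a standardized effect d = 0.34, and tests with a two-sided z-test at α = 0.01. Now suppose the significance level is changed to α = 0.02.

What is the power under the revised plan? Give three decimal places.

δ = d·√(n/2) = 0.34 × √(88/2) = 2.2553 (unchanged). New critical value: z_{0.01} = 2.326.
Revised power = Φ(δ − 2.326) + Φ(−δ − 2.326) = Φ(-0.071) + Φ(-4.582) = 0.4717 + 0.0000 = 0.4717.

Power ≈ 0.472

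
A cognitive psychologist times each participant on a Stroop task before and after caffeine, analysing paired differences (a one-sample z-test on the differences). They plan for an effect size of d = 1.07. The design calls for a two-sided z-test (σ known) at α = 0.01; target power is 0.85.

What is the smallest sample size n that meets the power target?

Set Φ(δ − 2.576) = 0.85; then δ − 2.576 = Φ⁻¹(0.85) = 1.036, giving δ = 3.612.
(The Φ(−δ − z_{α/2}) term is vanishingly small for δ > 0 and is dropped in the standard sample-size formula.)
δ = d·√n ⇒ n = (δ/d)² = (3.612 / 1.07)² = 11.40.
Round up to the next whole unit.

n = 12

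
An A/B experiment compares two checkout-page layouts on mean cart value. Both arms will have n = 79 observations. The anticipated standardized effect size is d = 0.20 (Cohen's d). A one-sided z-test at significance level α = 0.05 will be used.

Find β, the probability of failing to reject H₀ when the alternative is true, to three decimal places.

β ≈ 0.651

Noncentrality parameter: δ = d·√(n/2) = 0.20 × √(79/2) = 1.2570
Critical value for a one-sided test at α = 0.05: z_α = 1.645.
Power = Φ(δ − 1.645) = Φ(-0.388) = 0.3491.
Type II error: β = 1 − power = 1 − 0.3491 = 0.6509.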